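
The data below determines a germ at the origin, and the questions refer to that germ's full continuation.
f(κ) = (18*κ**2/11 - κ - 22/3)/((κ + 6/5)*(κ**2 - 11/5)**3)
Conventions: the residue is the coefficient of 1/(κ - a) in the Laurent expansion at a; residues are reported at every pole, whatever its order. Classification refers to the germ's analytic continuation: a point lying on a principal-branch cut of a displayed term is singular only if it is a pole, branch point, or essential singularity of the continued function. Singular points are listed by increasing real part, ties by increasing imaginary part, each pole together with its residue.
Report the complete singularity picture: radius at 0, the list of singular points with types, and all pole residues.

Denominator factor (κ**2 - 11/5)^3: discriminant 44/5, real irrational roots (1/5)*sqrt(55) and -(1/5)*sqrt(55); poles of order 3, moduli (1/5)*sqrt(55) and (1/5)*sqrt(55).
Denominator factor (κ + 6/5): pole of order 1 at -6/5, modulus 6/5.
The radius of convergence is the smallest modulus among the singular points: 6/5.
The factor κ**2 - 11/5 splits as (κ - a)(κ - a') with a = -(1/5)*sqrt(55), a' = (1/5)*sqrt(55). At the order-3 pole a set g(κ) = (κ - a)^3*f(κ) = [(18*κ**2/11 - κ - 22/3)/(κ + 6/5)] / (κ - a')^3.
Order-3 pole: residue = g''(a)/2; g''(-(1/5)*sqrt(55)) = -102500/11913 - (4312425/3843928)*sqrt(55), so the residue is -51250/11913 - (4312425/7687856)*sqrt(55).
At the order-1 pole -6/5 set g(κ) = (κ - (-6/5))*f(κ) = (18*κ**2/11 - κ - 22/3)/(κ**2 - 11/5)**3.
Simple pole: residue = g(a) at a = -6/5, which is 102500/11913.
The factor κ**2 - 11/5 splits as (κ - a)(κ - a') with a = (1/5)*sqrt(55), a' = -(1/5)*sqrt(55). At the order-3 pole a set g(κ) = (κ - a)^3*f(κ) = [(18*κ**2/11 - κ - 22/3)/(κ + 6/5)] / (κ - a')^3.
Order-3 pole: residue = g''(a)/2; g''((1/5)*sqrt(55)) = -102500/11913 + (4312425/3843928)*sqrt(55), so the residue is -51250/11913 + (4312425/7687856)*sqrt(55).
List the singular points by increasing real part (a conjugate pair: the negative imaginary part first).

Radius of convergence at 0: 6/5.
At -(1/5)*sqrt(55): a pole of order 3; residue -51250/11913 - (4312425/7687856)*sqrt(55).
At -6/5: a pole of order 1; residue 102500/11913.
At (1/5)*sqrt(55): a pole of order 3; residue -51250/11913 + (4312425/7687856)*sqrt(55).


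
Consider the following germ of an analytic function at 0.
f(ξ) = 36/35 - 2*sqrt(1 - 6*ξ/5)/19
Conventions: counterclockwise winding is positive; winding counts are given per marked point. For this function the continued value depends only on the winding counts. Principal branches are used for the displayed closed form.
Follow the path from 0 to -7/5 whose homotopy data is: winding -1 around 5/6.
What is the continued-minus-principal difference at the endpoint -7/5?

The rational part is single-valued and drops out of the difference; each branch term changes only by its own monodromy.
(-2/19)*sqrt(1 - ξ/(5/6)): winding -1 is odd, the square root flips sign, contributing -2*(-2/19)*sqrt(1 - (-7/5)/(5/6)) = -2*(-2/19)*sqrt(67/25) = (4/95)*sqrt(67).
Summing the contributions at ξ = -7/5 gives (4/95)*sqrt(67).

Continued minus principal equals (4/95)*sqrt(67).


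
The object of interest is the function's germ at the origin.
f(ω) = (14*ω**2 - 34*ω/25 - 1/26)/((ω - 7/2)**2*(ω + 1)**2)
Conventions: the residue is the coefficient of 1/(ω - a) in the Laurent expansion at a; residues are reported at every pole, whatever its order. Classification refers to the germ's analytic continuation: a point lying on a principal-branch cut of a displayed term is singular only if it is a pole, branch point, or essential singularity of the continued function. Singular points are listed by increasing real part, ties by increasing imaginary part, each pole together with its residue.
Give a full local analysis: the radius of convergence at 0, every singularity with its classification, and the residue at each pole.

Radius of convergence at 0: 1.
At -1: a pole of order 2; residue -52768/47385.
At 7/2: a pole of order 2; residue 52768/47385.

Denominator factor (ω + 1)^2: pole of order 2 at -1, modulus 1.
Denominator factor (ω - 7/2)^2: pole of order 2 at 7/2, modulus 7/2.
The radius of convergence is the smallest modulus among the singular points: 1.
At the order-2 pole -1 set g(ω) = (ω - (-1))^2*f(ω) = (14*ω**2 - 34*ω/25 - 1/26)/(ω - 7/2)**2.
Order-2 pole: residue = g'(a); g'(-1) = -52768/47385, so the residue is -52768/47385.
At the order-2 pole 7/2 set g(ω) = (ω - (7/2))^2*f(ω) = (14*ω**2 - 34*ω/25 - 1/26)/(ω + 1)**2.
Order-2 pole: residue = g'(a); g'(7/2) = 52768/47385, so the residue is 52768/47385.
List the singular points by increasing real part (a conjugate pair: the negative imaginary part first).


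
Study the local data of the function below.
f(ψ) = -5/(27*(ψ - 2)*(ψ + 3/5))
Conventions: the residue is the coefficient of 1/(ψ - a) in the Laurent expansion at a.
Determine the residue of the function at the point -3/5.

At the order-1 pole -3/5 set g(ψ) = (ψ - (-3/5))*f(ψ) = -5/(27*(ψ - 2)).
Simple pole: residue = g(a) at a = -3/5, which is 25/351.

The residue is 25/351.


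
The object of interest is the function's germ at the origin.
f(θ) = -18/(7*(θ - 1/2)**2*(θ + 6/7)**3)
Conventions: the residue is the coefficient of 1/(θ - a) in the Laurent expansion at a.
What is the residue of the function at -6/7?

At the order-3 pole -6/7 set g(θ) = (θ - (-6/7))^3*f(θ) = -18/(7*(θ - 1/2)**2).
Order-3 pole: residue = g''(a)/2; g''(-6/7) = -592704/130321, so the residue is -296352/130321.

The residue is -296352/130321.


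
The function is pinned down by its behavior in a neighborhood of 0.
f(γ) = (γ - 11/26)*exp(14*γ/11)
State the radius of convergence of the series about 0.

The factor exp(14*γ/11) is entire and contributes no finite singular point.
The polynomial part has no poles.
No finite singular points: the Taylor series at 0 converges everywhere.

The radius of convergence is infinite.


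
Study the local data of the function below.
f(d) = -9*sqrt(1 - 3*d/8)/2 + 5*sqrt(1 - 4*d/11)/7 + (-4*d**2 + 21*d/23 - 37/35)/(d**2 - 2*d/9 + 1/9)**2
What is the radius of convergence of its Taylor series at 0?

The radius of convergence is 1/3.

Denominator factor (d**2 - 2*d/9 + 1/9)^2: discriminant -32/81, complex-conjugate roots (1/9) + ((2/9)*sqrt(2))*i and (1/9) - ((2/9)*sqrt(2))*i; poles of order 2, moduli 1/3 and 1/3.
Branch term (5/7)*sqrt(1 - d/(11/4)): its argument vanishes at d = 11/4, a square-root branch point, modulus 11/4.
Branch term (-9/2)*sqrt(1 - d/(8/3)): its argument vanishes at d = 8/3, a square-root branch point, modulus 8/3.
The radius of convergence is the smallest modulus among the singular points: 1/3.


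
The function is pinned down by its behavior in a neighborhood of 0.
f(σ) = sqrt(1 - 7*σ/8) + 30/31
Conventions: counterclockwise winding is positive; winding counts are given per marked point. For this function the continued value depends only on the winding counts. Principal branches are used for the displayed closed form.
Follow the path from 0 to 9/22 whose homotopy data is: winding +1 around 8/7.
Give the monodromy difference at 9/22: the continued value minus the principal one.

The rational part is single-valued and drops out of the difference; each branch term changes only by its own monodromy.
(1)*sqrt(1 - σ/(8/7)): winding +1 is odd, the square root flips sign, contributing -2*(1)*sqrt(1 - (9/22)/(8/7)) = -2*(1)*sqrt(113/176) = -(1/22)*sqrt(1243).
Summing the contributions at σ = 9/22 gives -(1/22)*sqrt(1243).

Continued minus principal equals -(1/22)*sqrt(1243).


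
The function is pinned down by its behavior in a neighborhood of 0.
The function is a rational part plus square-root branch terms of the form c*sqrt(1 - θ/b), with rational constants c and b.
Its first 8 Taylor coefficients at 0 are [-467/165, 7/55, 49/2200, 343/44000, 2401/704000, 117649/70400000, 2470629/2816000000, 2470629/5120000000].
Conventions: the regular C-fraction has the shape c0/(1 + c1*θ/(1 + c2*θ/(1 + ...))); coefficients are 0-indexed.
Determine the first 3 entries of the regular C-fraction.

The regular C-fraction coefficients are [-467/165, 21/467, -4109/18680].

Taylor coefficients (read off): a_0 = -467/165, a_1 = 7/55, a_2 = 49/2200.
c0 = a_0 = -467/165. Peel one level at a time: if S = 1 + c*θ/S' with S'(0) = 1, then c is the θ-coefficient of S and S' = c*θ/(S - 1).
S_1 = c0/f = 1 + (21/467)*θ + (86289/8723560)*θ^2 + ...; c1 = 21/467.
S_2 = c1*θ/(S_1 - 1) = 1 + (-4109/18680)*θ + ...; c2 = -4109/18680.


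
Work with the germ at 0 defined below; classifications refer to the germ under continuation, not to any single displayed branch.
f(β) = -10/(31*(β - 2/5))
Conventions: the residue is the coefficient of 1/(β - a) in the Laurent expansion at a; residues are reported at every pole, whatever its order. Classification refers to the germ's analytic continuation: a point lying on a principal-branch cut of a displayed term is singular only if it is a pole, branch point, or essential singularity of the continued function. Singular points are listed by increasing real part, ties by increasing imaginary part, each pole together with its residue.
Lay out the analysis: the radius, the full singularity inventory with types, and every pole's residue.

Denominator factor (β - 2/5): pole of order 1 at 2/5, modulus 2/5.
The radius of convergence is the smallest modulus among the singular points: 2/5.
At the order-1 pole 2/5 set g(β) = (β - (2/5))*f(β) = -10/31.
Simple pole: residue = g(a) at a = 2/5, which is -10/31.

Radius of convergence at 0: 2/5.
At 2/5: a pole of order 1; residue -10/31.


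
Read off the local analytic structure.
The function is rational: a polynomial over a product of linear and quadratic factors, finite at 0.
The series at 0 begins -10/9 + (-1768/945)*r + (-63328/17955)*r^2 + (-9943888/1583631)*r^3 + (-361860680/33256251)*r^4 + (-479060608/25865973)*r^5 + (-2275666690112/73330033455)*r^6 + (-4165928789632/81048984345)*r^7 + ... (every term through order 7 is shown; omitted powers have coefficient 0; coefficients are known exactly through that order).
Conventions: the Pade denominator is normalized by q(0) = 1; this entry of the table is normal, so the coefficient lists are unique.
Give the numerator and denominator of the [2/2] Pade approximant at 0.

The Pade approximant has numerator coefficients [-10/9, 242552079247/242221868595, -247449371804/657459357615]; denominator coefficients [1, -83486981405/32296249146, 514467452300/339110616033].

Taylor coefficients needed (read off): a_0 = -10/9, a_1 = -1768/945, a_2 = -63328/17955, a_3 = -9943888/1583631, a_4 = -361860680/33256251.
Write the denominator as Q(r) = 1 + q1*r + q2*r^2. Requiring Q*f - P = O(r^5) with deg P <= 2 kills the coefficients of r^3..r^4 in Q*f:
  r^3: a_3 + q1*a_2 + q2*a_1 = 0, i.e. -9943888/1583631 + (-63328/17955)*q1 + (-1768/945)*q2 = 0.
  r^4: a_4 + q1*a_3 + q2*a_2 = 0, i.e. -361860680/33256251 + (-9943888/1583631)*q1 + (-63328/17955)*q2 = 0.
Solving this linear system: q1 = -83486981405/32296249146, q2 = 514467452300/339110616033.
The numerator is Q*f truncated at degree 2: P0 = a_0 = -10/9; P1 = a_1 + q1*a_0 = 242552079247/242221868595; P2 = a_2 + q1*a_1 + q2*a_0 = -247449371804/657459357615.


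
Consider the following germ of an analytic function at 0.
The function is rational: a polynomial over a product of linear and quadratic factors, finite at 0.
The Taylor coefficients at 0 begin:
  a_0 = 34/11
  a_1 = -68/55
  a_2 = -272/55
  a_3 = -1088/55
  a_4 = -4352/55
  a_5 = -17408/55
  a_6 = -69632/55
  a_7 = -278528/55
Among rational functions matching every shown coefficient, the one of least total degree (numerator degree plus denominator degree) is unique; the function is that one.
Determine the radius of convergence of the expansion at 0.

The radius of convergence is 1/4.

No rational of total degree below 2 reproduces all 8 coefficients; solving the [1/1] Pade equations on them gives f(ε) = (17*ε/5 - 17/22)/(ε - 1/4), whose expansion matches every shown term.
Denominator factor (ε - 1/4): pole of order 1 at 1/4, modulus 1/4.
The radius of convergence is the smallest modulus among the singular points: 1/4.


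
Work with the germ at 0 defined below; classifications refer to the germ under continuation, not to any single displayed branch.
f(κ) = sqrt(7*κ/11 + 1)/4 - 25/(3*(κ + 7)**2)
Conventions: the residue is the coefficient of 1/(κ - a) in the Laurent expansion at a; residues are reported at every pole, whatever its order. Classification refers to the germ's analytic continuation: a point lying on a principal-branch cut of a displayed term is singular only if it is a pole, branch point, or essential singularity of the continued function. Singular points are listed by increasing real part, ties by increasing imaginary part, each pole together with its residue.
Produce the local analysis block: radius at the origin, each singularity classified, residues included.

Radius of convergence at 0: 11/7.
At -7: a pole of order 2; residue 0.
At -11/7: an algebraic (square-root) branch point.

Denominator factor (κ + 7)^2: pole of order 2 at -7, modulus 7.
Branch term (1/4)*sqrt(1 - κ/(-11/7)): its argument vanishes at κ = -11/7, a square-root branch point, modulus 11/7.
The radius of convergence is the smallest modulus among the singular points: 11/7.
The branch term is analytic at -7 and contributes nothing to the residue; only the rational part matters.
At the order-2 pole -7 set g(κ) = (κ - (-7))^2*(rational part) = -25/3.
Order-2 pole: residue = g'(a); g'(-7) = 0, so the residue is 0.
List the singular points by increasing real part (a conjugate pair: the negative imaginary part first).


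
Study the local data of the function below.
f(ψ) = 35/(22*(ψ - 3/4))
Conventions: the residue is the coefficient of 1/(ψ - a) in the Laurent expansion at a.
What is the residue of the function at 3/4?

The residue is 35/22.

At the order-1 pole 3/4 set g(ψ) = (ψ - (3/4))*f(ψ) = 35/22.
Simple pole: residue = g(a) at a = 3/4, which is 35/22.


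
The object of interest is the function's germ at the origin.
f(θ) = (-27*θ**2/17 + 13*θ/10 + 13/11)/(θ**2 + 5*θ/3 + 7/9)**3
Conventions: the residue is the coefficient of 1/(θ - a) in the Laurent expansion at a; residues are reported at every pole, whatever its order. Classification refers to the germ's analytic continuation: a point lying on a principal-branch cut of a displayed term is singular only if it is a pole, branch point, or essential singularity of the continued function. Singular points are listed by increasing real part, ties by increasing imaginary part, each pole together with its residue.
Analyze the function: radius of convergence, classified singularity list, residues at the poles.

Radius of convergence at 0: (1/3)*sqrt(7).
At (-5/6) - ((1/6)*sqrt(3))*i: a pole of order 3; residue -((21177/374)*sqrt(3))*i.
At (-5/6) + ((1/6)*sqrt(3))*i: a pole of order 3; residue ((21177/374)*sqrt(3))*i.


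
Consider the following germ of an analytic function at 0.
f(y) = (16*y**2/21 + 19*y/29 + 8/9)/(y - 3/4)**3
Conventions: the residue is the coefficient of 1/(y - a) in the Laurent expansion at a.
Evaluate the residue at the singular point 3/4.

The residue is 16/21.

At the order-3 pole 3/4 set g(y) = (y - (3/4))^3*f(y) = 16*y**2/21 + 19*y/29 + 8/9.
Order-3 pole: residue = g''(a)/2; g''(3/4) = 32/21, so the residue is 16/21.


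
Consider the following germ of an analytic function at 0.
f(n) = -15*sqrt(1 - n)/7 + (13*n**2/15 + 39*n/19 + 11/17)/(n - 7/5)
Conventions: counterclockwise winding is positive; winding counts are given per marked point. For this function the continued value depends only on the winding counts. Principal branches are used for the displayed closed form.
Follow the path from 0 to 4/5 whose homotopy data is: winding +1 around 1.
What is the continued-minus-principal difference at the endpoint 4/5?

The rational part is single-valued and drops out of the difference; each branch term changes only by its own monodromy.
(-15/7)*sqrt(1 - n/(1)): winding +1 is odd, the square root flips sign, contributing -2*(-15/7)*sqrt(1 - (4/5)/(1)) = -2*(-15/7)*sqrt(1/5) = (6/7)*sqrt(5).
Summing the contributions at n = 4/5 gives (6/7)*sqrt(5).

Continued minus principal equals (6/7)*sqrt(5).


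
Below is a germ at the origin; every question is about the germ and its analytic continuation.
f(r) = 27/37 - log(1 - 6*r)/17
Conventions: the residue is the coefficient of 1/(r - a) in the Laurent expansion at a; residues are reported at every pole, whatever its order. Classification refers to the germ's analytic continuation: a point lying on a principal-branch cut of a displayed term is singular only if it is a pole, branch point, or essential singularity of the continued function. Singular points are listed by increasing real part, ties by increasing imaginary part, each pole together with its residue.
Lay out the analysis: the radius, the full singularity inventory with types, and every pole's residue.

Branch term (-1/17)*log(1 - r/(1/6)): its argument vanishes at r = 1/6, a logarithmic branch point, modulus 1/6.
The radius of convergence is the smallest modulus among the singular points: 1/6.

Radius of convergence at 0: 1/6.
At 1/6: a logarithmic branch point.


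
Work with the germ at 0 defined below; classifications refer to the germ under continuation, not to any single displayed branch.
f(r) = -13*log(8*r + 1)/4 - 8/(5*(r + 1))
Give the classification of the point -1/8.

The term (-13/4)*log(1 - r/(-1/8)) has argument 1 - -1/8/(-1/8) = 0 at -1/8: a logarithmic (infinitely-sheeted) branch point; the remaining terms are analytic or single-valued there.

The point is a logarithmic branch point.


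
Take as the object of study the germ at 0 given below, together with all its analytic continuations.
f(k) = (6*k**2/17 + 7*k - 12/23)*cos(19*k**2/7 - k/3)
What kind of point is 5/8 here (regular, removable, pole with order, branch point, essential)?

There is no denominator, hence no pole anywhere.
The factor cos(19*k**2/7 - k/3) is entire.
So the germ continues analytically to 5/8.

The point is a regular point.


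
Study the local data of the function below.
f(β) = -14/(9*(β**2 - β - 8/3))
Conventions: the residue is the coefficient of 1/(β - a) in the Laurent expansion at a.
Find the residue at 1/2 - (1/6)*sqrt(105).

The factor β**2 - β - 8/3 splits as (β - a)(β - a') with a = 1/2 - (1/6)*sqrt(105), a' = 1/2 + (1/6)*sqrt(105). At the order-1 pole a set g(β) = (β - a)*f(β) = [-14/9] / (β - a').
Simple pole: residue = g(a) at a = 1/2 - (1/6)*sqrt(105), which is (2/45)*sqrt(105).

The residue is (2/45)*sqrt(105).


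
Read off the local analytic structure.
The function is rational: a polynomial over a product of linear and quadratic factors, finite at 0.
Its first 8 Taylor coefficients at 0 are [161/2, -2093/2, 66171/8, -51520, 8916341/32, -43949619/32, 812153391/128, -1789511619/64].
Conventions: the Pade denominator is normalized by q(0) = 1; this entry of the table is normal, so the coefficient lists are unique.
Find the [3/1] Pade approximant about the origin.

The Pade approximant has numerator coefficients [161/2, -12515979/20480, 53485327/20480, -555902249/81920]; denominator coefficients [1, 55381/10240].

Taylor coefficients needed (read off): a_0 = 161/2, a_1 = -2093/2, a_2 = 66171/8, a_3 = -51520, a_4 = 8916341/32.
Write the denominator as Q(y) = 1 + q1*y. Requiring Q*f - P = O(y^5) with deg P <= 3 kills the coefficients of y^4..y^4 in Q*f:
  y^4: a_4 + q1*a_3 = 0, i.e. 8916341/32 + (-51520)*q1 = 0.
Solving this linear system: q1 = 55381/10240.
The numerator is Q*f truncated at degree 3: P0 = a_0 = 161/2; P1 = a_1 + q1*a_0 = -12515979/20480; P2 = a_2 + q1*a_1 = 53485327/20480; P3 = a_3 + q1*a_2 = -555902249/81920.


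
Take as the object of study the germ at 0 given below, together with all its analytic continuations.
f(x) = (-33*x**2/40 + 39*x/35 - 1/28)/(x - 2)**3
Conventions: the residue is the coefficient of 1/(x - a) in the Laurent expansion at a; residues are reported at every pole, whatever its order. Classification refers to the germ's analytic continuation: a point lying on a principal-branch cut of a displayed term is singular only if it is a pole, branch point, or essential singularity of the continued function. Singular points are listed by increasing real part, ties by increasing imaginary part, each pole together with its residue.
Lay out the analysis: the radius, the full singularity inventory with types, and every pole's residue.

Denominator factor (x - 2)^3: pole of order 3 at 2, modulus 2.
The radius of convergence is the smallest modulus among the singular points: 2.
At the order-3 pole 2 set g(x) = (x - (2))^3*f(x) = -33*x**2/40 + 39*x/35 - 1/28.
Order-3 pole: residue = g''(a)/2; g''(2) = -33/20, so the residue is -33/40.

Radius of convergence at 0: 2.
At 2: a pole of order 3; residue -33/40.


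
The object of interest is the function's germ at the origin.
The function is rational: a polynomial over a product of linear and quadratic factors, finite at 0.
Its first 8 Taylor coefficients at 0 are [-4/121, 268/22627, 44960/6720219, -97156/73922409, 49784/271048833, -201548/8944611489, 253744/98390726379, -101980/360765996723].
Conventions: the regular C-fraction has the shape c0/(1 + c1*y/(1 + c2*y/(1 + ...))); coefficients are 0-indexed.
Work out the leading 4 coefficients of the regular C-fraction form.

Taylor coefficients (read off): a_0 = -4/121, a_1 = 268/22627, a_2 = 44960/6720219, a_3 = -97156/73922409.
c0 = a_0 = -4/121. Peel one level at a time: if S = 1 + c*y/S' with S'(0) = 1, then c is the y-coefficient of S and S' = c*y/(S - 1).
S_1 = c0/f = 1 + (67/187)*y + (312283/944163)*y^2 + ...; c1 = 67/187.
S_2 = c1*y/(S_1 - 1) = 1 + (-312283/338283)*y + (170276401/395970201)*y^2 + ...; c2 = -312283/338283.
S_3 = c2*y/(S_2 - 1) = 1 + (2894698817/6214119417)*y + ...; c3 = 2894698817/6214119417.

The regular C-fraction coefficients are [-4/121, 67/187, -312283/338283, 2894698817/6214119417].


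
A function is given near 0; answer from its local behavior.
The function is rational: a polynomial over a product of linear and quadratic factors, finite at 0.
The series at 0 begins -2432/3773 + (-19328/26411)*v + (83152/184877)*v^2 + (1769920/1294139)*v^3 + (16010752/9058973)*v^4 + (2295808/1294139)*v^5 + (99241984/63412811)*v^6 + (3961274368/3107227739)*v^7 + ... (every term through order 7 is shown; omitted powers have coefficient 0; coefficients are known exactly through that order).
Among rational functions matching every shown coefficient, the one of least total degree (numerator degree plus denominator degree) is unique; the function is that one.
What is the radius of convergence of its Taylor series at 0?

The radius of convergence is 7/4.

No rational of total degree below 5 reproduces all 8 coefficients; solving the [2/3] Pade equations on them gives f(v) = (-23*v**2/4 - 2*v + 38/11)/(v - 7/4)**3, whose expansion matches every shown term.
Denominator factor (v - 7/4)^3: pole of order 3 at 7/4, modulus 7/4.
The radius of convergence is the smallest modulus among the singular points: 7/4.


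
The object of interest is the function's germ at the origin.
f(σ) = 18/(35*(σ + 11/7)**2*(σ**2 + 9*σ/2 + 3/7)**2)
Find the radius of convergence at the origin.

The radius of convergence is 9/4 - (1/28)*sqrt(3633).

Denominator factor (σ**2 + 9*σ/2 + 3/7)^2: discriminant 519/28, real irrational roots -9/4 + (1/28)*sqrt(3633) and -9/4 - (1/28)*sqrt(3633); poles of order 2, moduli 9/4 - (1/28)*sqrt(3633) and 9/4 + (1/28)*sqrt(3633).
Denominator factor (σ + 11/7)^2: pole of order 2 at -11/7, modulus 11/7.
The radius of convergence is the smallest modulus among the singular points: 9/4 - (1/28)*sqrt(3633).


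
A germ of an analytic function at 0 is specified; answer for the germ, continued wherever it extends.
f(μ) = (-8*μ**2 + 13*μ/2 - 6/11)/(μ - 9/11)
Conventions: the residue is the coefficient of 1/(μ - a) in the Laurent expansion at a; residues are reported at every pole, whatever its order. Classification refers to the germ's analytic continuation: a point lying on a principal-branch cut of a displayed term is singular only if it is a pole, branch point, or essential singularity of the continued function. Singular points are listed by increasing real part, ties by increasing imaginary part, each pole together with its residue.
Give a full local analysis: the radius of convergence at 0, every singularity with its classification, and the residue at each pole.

Denominator factor (μ - 9/11): pole of order 1 at 9/11, modulus 9/11.
The radius of convergence is the smallest modulus among the singular points: 9/11.
At the order-1 pole 9/11 set g(μ) = (μ - (9/11))*f(μ) = -8*μ**2 + 13*μ/2 - 6/11.
Simple pole: residue = g(a) at a = 9/11, which is -141/242.

Radius of convergence at 0: 9/11.
At 9/11: a pole of order 1; residue -141/242.


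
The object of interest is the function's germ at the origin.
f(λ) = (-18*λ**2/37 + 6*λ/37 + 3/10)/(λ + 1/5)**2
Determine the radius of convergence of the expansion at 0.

Denominator factor (λ + 1/5)^2: pole of order 2 at -1/5, modulus 1/5.
The radius of convergence is the smallest modulus among the singular points: 1/5.

The radius of convergence is 1/5.


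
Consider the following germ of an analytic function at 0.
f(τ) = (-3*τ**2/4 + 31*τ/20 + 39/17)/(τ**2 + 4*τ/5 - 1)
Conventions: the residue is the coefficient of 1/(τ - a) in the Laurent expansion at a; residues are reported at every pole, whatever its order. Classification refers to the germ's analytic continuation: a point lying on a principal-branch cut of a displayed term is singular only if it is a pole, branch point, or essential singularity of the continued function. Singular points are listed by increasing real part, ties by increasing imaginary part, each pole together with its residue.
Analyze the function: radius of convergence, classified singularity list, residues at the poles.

Radius of convergence at 0: -2/5 + (1/5)*sqrt(29).
At -2/5 - (1/5)*sqrt(29): a pole of order 1; residue 43/40 - (1163/19720)*sqrt(29).
At -2/5 + (1/5)*sqrt(29): a pole of order 1; residue 43/40 + (1163/19720)*sqrt(29).

Denominator factor (τ**2 + 4*τ/5 - 1): discriminant 116/25, real irrational roots -2/5 + (1/5)*sqrt(29) and -2/5 - (1/5)*sqrt(29); poles of order 1, moduli -2/5 + (1/5)*sqrt(29) and 2/5 + (1/5)*sqrt(29).
The radius of convergence is the smallest modulus among the singular points: -2/5 + (1/5)*sqrt(29).
The factor τ**2 + 4*τ/5 - 1 splits as (τ - a)(τ - a') with a = -2/5 - (1/5)*sqrt(29), a' = -2/5 + (1/5)*sqrt(29). At the order-1 pole a set g(τ) = (τ - a)*f(τ) = [-3*τ**2/4 + 31*τ/20 + 39/17] / (τ - a').
Simple pole: residue = g(a) at a = -2/5 - (1/5)*sqrt(29), which is 43/40 - (1163/19720)*sqrt(29).
The factor τ**2 + 4*τ/5 - 1 splits as (τ - a)(τ - a') with a = -2/5 + (1/5)*sqrt(29), a' = -2/5 - (1/5)*sqrt(29). At the order-1 pole a set g(τ) = (τ - a)*f(τ) = [-3*τ**2/4 + 31*τ/20 + 39/17] / (τ - a').
Simple pole: residue = g(a) at a = -2/5 + (1/5)*sqrt(29), which is 43/40 + (1163/19720)*sqrt(29).
List the singular points by increasing real part (a conjugate pair: the negative imaginary part first).


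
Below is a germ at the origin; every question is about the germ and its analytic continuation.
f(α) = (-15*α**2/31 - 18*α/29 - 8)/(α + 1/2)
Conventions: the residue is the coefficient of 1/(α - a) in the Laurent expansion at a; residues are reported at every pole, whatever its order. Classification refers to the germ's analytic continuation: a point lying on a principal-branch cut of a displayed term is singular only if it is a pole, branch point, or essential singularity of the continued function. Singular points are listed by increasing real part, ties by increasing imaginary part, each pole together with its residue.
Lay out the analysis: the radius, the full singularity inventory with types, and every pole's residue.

Denominator factor (α + 1/2): pole of order 1 at -1/2, modulus 1/2.
The radius of convergence is the smallest modulus among the singular points: 1/2.
At the order-1 pole -1/2 set g(α) = (α - (-1/2))*f(α) = -15*α**2/31 - 18*α/29 - 8.
Simple pole: residue = g(a) at a = -1/2, which is -28087/3596.

Radius of convergence at 0: 1/2.
At -1/2: a pole of order 1; residue -28087/3596.


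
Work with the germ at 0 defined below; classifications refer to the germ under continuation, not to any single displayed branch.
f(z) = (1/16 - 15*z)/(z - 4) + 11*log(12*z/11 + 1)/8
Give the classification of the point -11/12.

The point is a logarithmic branch point.

The term (11/8)*log(1 - z/(-11/12)) has argument 1 - -11/12/(-11/12) = 0 at -11/12: a logarithmic (infinitely-sheeted) branch point; the remaining terms are analytic or single-valued there.


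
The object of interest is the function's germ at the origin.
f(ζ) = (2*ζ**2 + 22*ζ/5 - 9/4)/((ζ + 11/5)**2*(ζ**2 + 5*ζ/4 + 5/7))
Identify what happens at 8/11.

The point is a regular point.

Denominator factors: ζ**2 + 5*ζ/4 + 5/7 = 1823/847 at ζ = 8/11; ζ + 11/5 = 161/55 at ζ = 8/11 — none vanishes.
So the germ continues analytically to 8/11.


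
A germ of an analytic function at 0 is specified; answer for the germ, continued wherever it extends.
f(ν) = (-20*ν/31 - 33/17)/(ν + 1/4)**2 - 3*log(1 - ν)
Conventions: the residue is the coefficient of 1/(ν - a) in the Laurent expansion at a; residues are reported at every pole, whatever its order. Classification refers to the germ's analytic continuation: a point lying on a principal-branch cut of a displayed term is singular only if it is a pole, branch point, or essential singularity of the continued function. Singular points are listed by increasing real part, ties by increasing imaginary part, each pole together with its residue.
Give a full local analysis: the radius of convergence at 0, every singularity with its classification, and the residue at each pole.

Denominator factor (ν + 1/4)^2: pole of order 2 at -1/4, modulus 1/4.
Branch term (-3)*log(1 - ν/(1)): its argument vanishes at ν = 1, a logarithmic branch point, modulus 1.
The radius of convergence is the smallest modulus among the singular points: 1/4.
The branch term is analytic at -1/4 and contributes nothing to the residue; only the rational part matters.
At the order-2 pole -1/4 set g(ν) = (ν - (-1/4))^2*(rational part) = -20*ν/31 - 33/17.
Order-2 pole: residue = g'(a); g'(-1/4) = -20/31, so the residue is -20/31.
List the singular points by increasing real part (a conjugate pair: the negative imaginary part first).

Radius of convergence at 0: 1/4.
At -1/4: a pole of order 2; residue -20/31.
At 1: a logarithmic branch point.


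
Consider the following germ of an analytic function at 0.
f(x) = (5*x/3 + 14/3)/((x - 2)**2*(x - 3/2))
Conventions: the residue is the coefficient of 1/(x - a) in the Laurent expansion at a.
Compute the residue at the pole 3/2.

At the order-1 pole 3/2 set g(x) = (x - (3/2))*f(x) = (5*x/3 + 14/3)/(x - 2)**2.
Simple pole: residue = g(a) at a = 3/2, which is 86/3.

The residue is 86/3.


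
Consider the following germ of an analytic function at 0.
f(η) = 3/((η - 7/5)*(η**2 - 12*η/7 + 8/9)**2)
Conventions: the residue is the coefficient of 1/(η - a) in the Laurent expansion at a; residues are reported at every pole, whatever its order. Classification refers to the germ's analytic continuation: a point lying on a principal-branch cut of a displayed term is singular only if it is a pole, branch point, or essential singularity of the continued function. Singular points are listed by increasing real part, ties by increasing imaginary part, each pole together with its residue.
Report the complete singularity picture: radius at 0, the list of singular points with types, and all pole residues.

Radius of convergence at 0: (2/3)*sqrt(2).
At (6/7) - ((2/21)*sqrt(17))*i: a pole of order 2; residue (-151875/20402) - ((578209995/94338848)*sqrt(17))*i.
At (6/7) + ((2/21)*sqrt(17))*i: a pole of order 2; residue (-151875/20402) + ((578209995/94338848)*sqrt(17))*i.
At 7/5: a pole of order 1; residue 151875/10201.


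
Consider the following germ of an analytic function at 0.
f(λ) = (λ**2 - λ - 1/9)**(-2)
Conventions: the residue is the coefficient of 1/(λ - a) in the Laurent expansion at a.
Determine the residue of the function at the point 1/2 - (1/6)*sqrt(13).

The residue is (54/169)*sqrt(13).

The factor λ**2 - λ - 1/9 splits as (λ - a)(λ - a') with a = 1/2 - (1/6)*sqrt(13), a' = 1/2 + (1/6)*sqrt(13). At the order-2 pole a set g(λ) = (λ - a)^2*f(λ) = [1] / (λ - a')^2.
Order-2 pole: residue = g'(a); g'(1/2 - (1/6)*sqrt(13)) = (54/169)*sqrt(13), so the residue is (54/169)*sqrt(13).


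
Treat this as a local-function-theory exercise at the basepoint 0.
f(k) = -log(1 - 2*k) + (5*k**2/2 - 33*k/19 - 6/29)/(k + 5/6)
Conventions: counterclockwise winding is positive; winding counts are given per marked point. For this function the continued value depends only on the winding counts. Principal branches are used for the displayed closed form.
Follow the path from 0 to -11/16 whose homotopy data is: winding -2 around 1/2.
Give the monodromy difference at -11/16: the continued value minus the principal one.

The rational part is single-valued and drops out of the difference; each branch term changes only by its own monodromy.
(-1)*log(1 - k/(1/2)): each positive loop around 1/2 adds 2*pi*i to the log, so winding -2 contributes (-1)*(-2)*2*pi*i = (4)*pi*i.
Summing the contributions at k = -11/16 gives (4)*pi*i.

Continued minus principal equals (4)*pi*i.


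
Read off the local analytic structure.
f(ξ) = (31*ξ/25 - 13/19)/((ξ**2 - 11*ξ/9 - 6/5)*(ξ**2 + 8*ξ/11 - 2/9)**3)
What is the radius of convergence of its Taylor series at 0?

The radius of convergence is -4/11 + (1/33)*sqrt(386).

Denominator factor (ξ**2 - 11*ξ/9 - 6/5): discriminant 2549/405, real irrational roots 11/18 + (1/90)*sqrt(12745) and 11/18 - (1/90)*sqrt(12745); poles of order 1, moduli 11/18 + (1/90)*sqrt(12745) and -11/18 + (1/90)*sqrt(12745).
Denominator factor (ξ**2 + 8*ξ/11 - 2/9)^3: discriminant 1544/1089, real irrational roots -4/11 + (1/33)*sqrt(386) and -4/11 - (1/33)*sqrt(386); poles of order 3, moduli -4/11 + (1/33)*sqrt(386) and 4/11 + (1/33)*sqrt(386).
The radius of convergence is the smallest modulus among the singular points: -4/11 + (1/33)*sqrt(386).


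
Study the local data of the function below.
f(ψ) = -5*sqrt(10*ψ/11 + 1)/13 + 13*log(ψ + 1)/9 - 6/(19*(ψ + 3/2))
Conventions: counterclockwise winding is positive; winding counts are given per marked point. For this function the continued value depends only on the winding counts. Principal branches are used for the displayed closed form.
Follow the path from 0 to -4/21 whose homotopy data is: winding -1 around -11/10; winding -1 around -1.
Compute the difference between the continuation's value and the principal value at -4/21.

Continued minus principal equals ((10/3003)*sqrt(44121)) - ((26/9)*pi)*i.

The rational part is single-valued and drops out of the difference; each branch term changes only by its own monodromy.
(-5/13)*sqrt(1 - ψ/(-11/10)): winding -1 is odd, the square root flips sign, contributing -2*(-5/13)*sqrt(1 - (-4/21)/(-11/10)) = -2*(-5/13)*sqrt(191/231) = (10/3003)*sqrt(44121).
(13/9)*log(1 - ψ/(-1)): each positive loop around -1 adds 2*pi*i to the log, so winding -1 contributes (13/9)*(-1)*2*pi*i = -(26/9)*pi*i.
Summing the contributions at ψ = -4/21 gives ((10/3003)*sqrt(44121)) - ((26/9)*pi)*i.


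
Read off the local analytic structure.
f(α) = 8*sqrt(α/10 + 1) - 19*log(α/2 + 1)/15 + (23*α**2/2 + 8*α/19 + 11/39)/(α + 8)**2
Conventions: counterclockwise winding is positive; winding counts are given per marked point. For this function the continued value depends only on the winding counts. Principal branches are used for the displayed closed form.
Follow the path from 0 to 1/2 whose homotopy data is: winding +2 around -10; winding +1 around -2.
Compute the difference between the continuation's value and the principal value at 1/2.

Continued minus principal equals -(38/15)*pi*i.

The rational part is single-valued and drops out of the difference; each branch term changes only by its own monodromy.
(-19/15)*log(1 - α/(-2)): each positive loop around -2 adds 2*pi*i to the log, so winding +1 contributes (-19/15)*(1)*2*pi*i = -(38/15)*pi*i.
(8)*sqrt(1 - α/(-10)): winding +2 is even, the square root returns to the same sheet, contribution 0.
Summing the contributions at α = 1/2 gives -(38/15)*pi*i.


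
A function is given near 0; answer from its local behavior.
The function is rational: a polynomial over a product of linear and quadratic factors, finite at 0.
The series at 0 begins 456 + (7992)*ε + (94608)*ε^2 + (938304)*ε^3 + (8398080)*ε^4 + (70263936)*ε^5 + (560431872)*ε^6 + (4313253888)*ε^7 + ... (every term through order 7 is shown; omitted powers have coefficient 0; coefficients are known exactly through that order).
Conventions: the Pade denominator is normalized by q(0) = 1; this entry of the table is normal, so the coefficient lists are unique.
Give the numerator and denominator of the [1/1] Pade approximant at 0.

The Pade approximant has numerator coefficients [456, 95976/37]; denominator coefficients [1, -438/37].

Taylor coefficients needed (read off): a_0 = 456, a_1 = 7992, a_2 = 94608.
Write the denominator as Q(ε) = 1 + q1*ε. Requiring Q*f - P = O(ε^3) with deg P <= 1 kills the coefficients of ε^2..ε^2 in Q*f:
  ε^2: a_2 + q1*a_1 = 0, i.e. 94608 + (7992)*q1 = 0.
Solving this linear system: q1 = -438/37.
The numerator is Q*f truncated at degree 1: P0 = a_0 = 456; P1 = a_1 + q1*a_0 = 95976/37.


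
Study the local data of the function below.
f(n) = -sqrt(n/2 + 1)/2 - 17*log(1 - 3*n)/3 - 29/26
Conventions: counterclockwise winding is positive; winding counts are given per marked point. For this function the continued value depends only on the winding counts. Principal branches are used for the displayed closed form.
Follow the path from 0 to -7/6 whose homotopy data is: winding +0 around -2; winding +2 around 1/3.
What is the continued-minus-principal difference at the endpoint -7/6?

The rational part is single-valued and drops out of the difference; each branch term changes only by its own monodromy.
(-17/3)*log(1 - n/(1/3)): each positive loop around 1/3 adds 2*pi*i to the log, so winding +2 contributes (-17/3)*(2)*2*pi*i = -(68/3)*pi*i.
(-1/2)*sqrt(1 - n/(-2)): winding +0 is even, the square root returns to the same sheet, contribution 0.
Summing the contributions at n = -7/6 gives -(68/3)*pi*i.

Continued minus principal equals -(68/3)*pi*i.


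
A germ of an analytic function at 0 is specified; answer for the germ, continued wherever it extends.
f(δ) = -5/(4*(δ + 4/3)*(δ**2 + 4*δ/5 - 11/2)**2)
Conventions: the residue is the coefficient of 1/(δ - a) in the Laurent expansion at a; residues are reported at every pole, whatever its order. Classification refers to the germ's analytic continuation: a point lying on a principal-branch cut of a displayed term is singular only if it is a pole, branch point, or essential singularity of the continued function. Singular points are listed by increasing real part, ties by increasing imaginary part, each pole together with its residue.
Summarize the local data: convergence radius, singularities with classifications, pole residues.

Radius of convergence at 0: 4/3.
At -2/5 - (1/10)*sqrt(566): a pole of order 2; residue 10125/371522 + (19028625/29754825458)*sqrt(566).
At -4/3: a pole of order 1; residue -10125/185761.
At -2/5 + (1/10)*sqrt(566): a pole of order 2; residue 10125/371522 - (19028625/29754825458)*sqrt(566).


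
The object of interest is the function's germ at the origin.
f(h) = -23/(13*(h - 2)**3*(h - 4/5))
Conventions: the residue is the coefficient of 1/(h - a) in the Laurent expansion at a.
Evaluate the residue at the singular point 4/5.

The residue is 2875/2808.

At the order-1 pole 4/5 set g(h) = (h - (4/5))*f(h) = -23/(13*(h - 2)**3).
Simple pole: residue = g(a) at a = 4/5, which is 2875/2808.


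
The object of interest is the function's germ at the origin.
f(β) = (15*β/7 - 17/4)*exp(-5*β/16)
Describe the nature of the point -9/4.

There is no denominator, hence no pole anywhere.
The factor exp(-5*β/16) is entire.
So the germ continues analytically to -9/4.

The point is a regular point.
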